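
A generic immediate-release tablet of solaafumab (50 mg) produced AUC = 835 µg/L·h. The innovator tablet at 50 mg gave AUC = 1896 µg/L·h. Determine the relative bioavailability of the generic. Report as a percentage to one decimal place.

F_rel = 44.0%

F_rel = (AUC_test/D_test) / (AUC_ref/D_ref)
      = (835/50) / (1896/50)
      = 16.7 / 37.92 = 0.4404 = 44.04%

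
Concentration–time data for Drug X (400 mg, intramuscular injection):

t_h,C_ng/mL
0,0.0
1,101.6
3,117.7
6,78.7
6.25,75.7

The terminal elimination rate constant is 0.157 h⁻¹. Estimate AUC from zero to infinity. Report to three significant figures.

Trapezoidal AUC_0→6.25:
  [0→1]: (0.0+101.6)/2 × 1 = 50.8
  [1→3]: (101.6+117.7)/2 × 2 = 219.3
  [3→6]: (117.7+78.7)/2 × 3 = 294.6
  [6→6.25]: (78.7+75.7)/2 × 0.25 = 19.3
  Sum = 584.0 ng/mL·h
Extrapolated tail: C_last / k_e = 75.7 / 0.157 = 482.166
AUC_0→∞ = 584.0 + 482.166 = 1066.166 ng/mL·h

AUC = 1070 ng/mL·h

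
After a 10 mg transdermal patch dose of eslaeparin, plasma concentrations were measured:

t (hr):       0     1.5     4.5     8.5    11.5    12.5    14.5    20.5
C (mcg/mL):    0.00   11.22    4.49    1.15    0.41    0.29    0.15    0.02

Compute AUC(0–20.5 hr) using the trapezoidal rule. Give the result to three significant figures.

AUC = 46.9 mcg/mL·hr

Trapezoidal AUC_0→20.5:
  [0→1.5]: (0.00+11.22)/2 × 1.5 = 8.415
  [1.5→4.5]: (11.22+4.49)/2 × 3 = 23.565
  [4.5→8.5]: (4.49+1.15)/2 × 4 = 11.28
  [8.5→11.5]: (1.15+0.41)/2 × 3 = 2.34
  [11.5→12.5]: (0.41+0.29)/2 × 1 = 0.35
  [12.5→14.5]: (0.29+0.15)/2 × 2 = 0.44
  [14.5→20.5]: (0.15+0.02)/2 × 6 = 0.51
  Sum = 46.9 mcg/mL·hr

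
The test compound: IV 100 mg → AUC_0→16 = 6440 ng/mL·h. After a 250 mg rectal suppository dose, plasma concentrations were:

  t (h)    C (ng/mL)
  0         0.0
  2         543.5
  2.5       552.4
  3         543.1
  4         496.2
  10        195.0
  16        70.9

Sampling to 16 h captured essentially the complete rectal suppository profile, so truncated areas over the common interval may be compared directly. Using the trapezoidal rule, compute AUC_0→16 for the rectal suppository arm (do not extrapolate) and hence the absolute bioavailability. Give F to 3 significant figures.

Trapezoidal AUC_0→16 (rectal suppository):
  [0→2]: (0.0+543.5)/2 × 2 = 543.5
  [2→2.5]: (543.5+552.4)/2 × 0.5 = 273.975
  [2.5→3]: (552.4+543.1)/2 × 0.5 = 273.875
  [3→4]: (543.1+496.2)/2 × 1 = 519.65
  [4→10]: (496.2+195.0)/2 × 6 = 2073.6
  [10→16]: (195.0+70.9)/2 × 6 = 797.7
  Sum = 4482.3 ng/mL·h
F = (AUC_ev/D_ev)/(AUC_iv/D_iv) = (4482.3/250)/(6440/100) = 17.9292/64.4 = 0.2784

F = 0.278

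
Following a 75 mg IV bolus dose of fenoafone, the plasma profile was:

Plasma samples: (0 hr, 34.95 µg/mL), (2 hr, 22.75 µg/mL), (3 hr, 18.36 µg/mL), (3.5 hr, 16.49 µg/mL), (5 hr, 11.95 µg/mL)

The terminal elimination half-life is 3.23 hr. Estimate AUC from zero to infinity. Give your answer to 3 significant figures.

AUC = 164 µg/mL·hr

Trapezoidal AUC_0→5:
  [0→2]: (34.95+22.75)/2 × 2 = 57.7
  [2→3]: (22.75+18.36)/2 × 1 = 20.555
  [3→3.5]: (18.36+16.49)/2 × 0.5 = 8.7125
  [3.5→5]: (16.49+11.95)/2 × 1.5 = 21.33
  Sum = 108.2975 µg/mL·hr
k_e = ln2 / t½ = 0.693147 / 3.23 = 0.2146 hr^-1
Extrapolated tail: C_last / k_e = 11.95 / 0.2146 = 55.685
AUC_0→∞ = 108.2975 + 55.685 = 163.9825 µg/mL·hr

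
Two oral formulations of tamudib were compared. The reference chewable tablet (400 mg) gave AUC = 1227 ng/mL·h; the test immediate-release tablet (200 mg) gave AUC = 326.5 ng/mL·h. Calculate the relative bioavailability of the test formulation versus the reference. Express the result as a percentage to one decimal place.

F_rel = 53.2%

F_rel = (AUC_test/D_test) / (AUC_ref/D_ref)
      = (326.5/200) / (1227/400)
      = 1.6325 / 3.0675 = 0.5322 = 53.22%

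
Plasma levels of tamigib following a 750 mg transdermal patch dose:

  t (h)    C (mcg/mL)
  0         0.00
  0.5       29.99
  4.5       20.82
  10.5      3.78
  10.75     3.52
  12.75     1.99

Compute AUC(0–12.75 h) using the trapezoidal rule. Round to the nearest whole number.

AUC = 189 mcg/mL·h

Trapezoidal AUC_0→12.75:
  [0→0.5]: (0.00+29.99)/2 × 0.5 = 7.4975
  [0.5→4.5]: (29.99+20.82)/2 × 4 = 101.62
  [4.5→10.5]: (20.82+3.78)/2 × 6 = 73.8
  [10.5→10.75]: (3.78+3.52)/2 × 0.25 = 0.9125
  [10.75→12.75]: (3.52+1.99)/2 × 2 = 5.51
  Sum = 189.34 mcg/mL·h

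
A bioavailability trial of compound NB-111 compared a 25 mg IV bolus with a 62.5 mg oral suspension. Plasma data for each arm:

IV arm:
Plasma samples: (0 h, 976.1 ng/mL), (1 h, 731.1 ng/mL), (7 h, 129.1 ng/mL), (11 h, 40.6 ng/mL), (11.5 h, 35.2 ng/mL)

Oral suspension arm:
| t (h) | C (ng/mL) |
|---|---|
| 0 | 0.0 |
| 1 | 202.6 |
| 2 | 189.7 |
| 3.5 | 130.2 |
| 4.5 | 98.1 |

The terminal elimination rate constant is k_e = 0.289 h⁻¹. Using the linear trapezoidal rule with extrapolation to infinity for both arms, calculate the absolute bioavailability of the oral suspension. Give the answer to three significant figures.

F = 0.101

Trapezoidal AUC_0→11.5 (IV):
  [0→1]: (976.1+731.1)/2 × 1 = 853.6
  [1→7]: (731.1+129.1)/2 × 6 = 2580.6
  [7→11]: (129.1+40.6)/2 × 4 = 339.4
  [11→11.5]: (40.6+35.2)/2 × 0.5 = 18.95
  Sum = 3792.55 ng/mL·h
IV tail: 35.2/0.289 = 121.799; AUC_iv,0→∞ = 3792.55 + 121.799 = 3914.349 ng/mL·h
Trapezoidal AUC_0→4.5 (oral suspension):
  [0→1]: (0.0+202.6)/2 × 1 = 101.3
  [1→2]: (202.6+189.7)/2 × 1 = 196.15
  [2→3.5]: (189.7+130.2)/2 × 1.5 = 239.925
  [3.5→4.5]: (130.2+98.1)/2 × 1 = 114.15
  Sum = 651.525 ng/mL·h
oral suspension tail: 98.1/0.289 = 339.446; AUC_ev,0→∞ = 651.525 + 339.446 = 990.971 ng/mL·h
F = (AUC_ev/D_ev)/(AUC_iv/D_iv) = (990.971/62.5)/(3914.349/25) = 15.855536/156.57396 = 0.1013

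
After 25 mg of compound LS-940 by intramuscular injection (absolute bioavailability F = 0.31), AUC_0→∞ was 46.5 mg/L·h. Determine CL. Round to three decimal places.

CL = 0.167 L/h

CL = F × Dose / AUC_0→∞
   = 0.31 × 25 / 46.5 = 0.166667 L/h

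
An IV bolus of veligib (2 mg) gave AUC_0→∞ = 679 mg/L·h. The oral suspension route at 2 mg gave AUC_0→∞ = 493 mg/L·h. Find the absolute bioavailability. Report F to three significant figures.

F = (AUC_ev / D_ev) / (AUC_iv / D_iv)
  = (493/2) / (679/2)
  = 246.5 / 339.5 = 0.7261

F = 0.726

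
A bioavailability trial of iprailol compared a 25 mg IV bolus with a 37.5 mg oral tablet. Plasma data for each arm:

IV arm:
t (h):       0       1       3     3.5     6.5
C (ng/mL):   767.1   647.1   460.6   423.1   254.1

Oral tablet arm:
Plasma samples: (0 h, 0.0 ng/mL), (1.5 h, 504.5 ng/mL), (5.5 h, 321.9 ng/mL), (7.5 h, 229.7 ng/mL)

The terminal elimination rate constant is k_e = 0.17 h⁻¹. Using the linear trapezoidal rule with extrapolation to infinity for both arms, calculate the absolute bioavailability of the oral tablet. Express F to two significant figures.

Trapezoidal AUC_0→6.5 (IV):
  [0→1]: (767.1+647.1)/2 × 1 = 707.1
  [1→3]: (647.1+460.6)/2 × 2 = 1107.7
  [3→3.5]: (460.6+423.1)/2 × 0.5 = 220.925
  [3.5→6.5]: (423.1+254.1)/2 × 3 = 1015.8
  Sum = 3051.525 ng/mL·h
IV tail: 254.1/0.17 = 1494.706; AUC_iv,0→∞ = 3051.525 + 1494.706 = 4546.231 ng/mL·h
Trapezoidal AUC_0→7.5 (oral tablet):
  [0→1.5]: (0.0+504.5)/2 × 1.5 = 378.375
  [1.5→5.5]: (504.5+321.9)/2 × 4 = 1652.8
  [5.5→7.5]: (321.9+229.7)/2 × 2 = 551.6
  Sum = 2582.775 ng/mL·h
oral tablet tail: 229.7/0.17 = 1351.176; AUC_ev,0→∞ = 2582.775 + 1351.176 = 3933.951 ng/mL·h
F = (AUC_ev/D_ev)/(AUC_iv/D_iv) = (3933.951/37.5)/(4546.231/25) = 104.90536/181.84924 = 0.5769

F = 0.58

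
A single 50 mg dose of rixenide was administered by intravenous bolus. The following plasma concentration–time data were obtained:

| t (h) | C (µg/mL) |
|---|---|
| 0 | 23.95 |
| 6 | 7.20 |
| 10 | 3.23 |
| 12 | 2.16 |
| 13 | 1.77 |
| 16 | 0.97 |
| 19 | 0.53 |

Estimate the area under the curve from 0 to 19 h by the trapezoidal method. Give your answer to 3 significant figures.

Trapezoidal AUC_0→19:
  [0→6]: (23.95+7.20)/2 × 6 = 93.45
  [6→10]: (7.20+3.23)/2 × 4 = 20.86
  [10→12]: (3.23+2.16)/2 × 2 = 5.39
  [12→13]: (2.16+1.77)/2 × 1 = 1.965
  [13→16]: (1.77+0.97)/2 × 3 = 4.11
  [16→19]: (0.97+0.53)/2 × 3 = 2.25
  Sum = 128.025 µg/mL·h

AUC = 128 µg/mL·h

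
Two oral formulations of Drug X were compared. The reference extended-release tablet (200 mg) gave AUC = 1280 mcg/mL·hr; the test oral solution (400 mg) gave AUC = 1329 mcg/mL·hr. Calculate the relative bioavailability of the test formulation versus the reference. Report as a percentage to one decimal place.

F_rel = 51.9%

F_rel = (AUC_test/D_test) / (AUC_ref/D_ref)
      = (1329/400) / (1280/200)
      = 3.3225 / 6.4 = 0.5191 = 51.91%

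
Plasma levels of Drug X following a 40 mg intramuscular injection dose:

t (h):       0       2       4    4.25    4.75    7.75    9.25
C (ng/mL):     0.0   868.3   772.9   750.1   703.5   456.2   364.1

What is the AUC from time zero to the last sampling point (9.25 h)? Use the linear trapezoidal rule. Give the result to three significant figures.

Trapezoidal AUC_0→9.25:
  [0→2]: (0.0+868.3)/2 × 2 = 868.3
  [2→4]: (868.3+772.9)/2 × 2 = 1641.2
  [4→4.25]: (772.9+750.1)/2 × 0.25 = 190.375
  [4.25→4.75]: (750.1+703.5)/2 × 0.5 = 363.4
  [4.75→7.75]: (703.5+456.2)/2 × 3 = 1739.55
  [7.75→9.25]: (456.2+364.1)/2 × 1.5 = 615.225
  Sum = 5418.05 ng/mL·h

AUC = 5420 ng/mL·h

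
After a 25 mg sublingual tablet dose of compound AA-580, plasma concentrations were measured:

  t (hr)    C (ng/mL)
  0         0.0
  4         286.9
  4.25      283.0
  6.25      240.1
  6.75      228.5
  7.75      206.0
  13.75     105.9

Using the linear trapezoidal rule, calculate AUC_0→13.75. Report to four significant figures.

AUC = 2438 ng/mL·hr

Trapezoidal AUC_0→13.75:
  [0→4]: (0.0+286.9)/2 × 4 = 573.8
  [4→4.25]: (286.9+283.0)/2 × 0.25 = 71.2375
  [4.25→6.25]: (283.0+240.1)/2 × 2 = 523.1
  [6.25→6.75]: (240.1+228.5)/2 × 0.5 = 117.15
  [6.75→7.75]: (228.5+206.0)/2 × 1 = 217.25
  [7.75→13.75]: (206.0+105.9)/2 × 6 = 935.7
  Sum = 2438.2375 ng/mL·hr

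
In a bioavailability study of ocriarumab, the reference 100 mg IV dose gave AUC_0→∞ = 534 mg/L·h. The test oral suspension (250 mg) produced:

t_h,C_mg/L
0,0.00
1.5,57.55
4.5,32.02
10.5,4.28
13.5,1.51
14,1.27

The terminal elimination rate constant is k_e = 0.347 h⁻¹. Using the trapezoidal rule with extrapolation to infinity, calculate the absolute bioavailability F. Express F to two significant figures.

F = 0.22

Trapezoidal AUC_0→14 (oral suspension):
  [0→1.5]: (0.00+57.55)/2 × 1.5 = 43.1625
  [1.5→4.5]: (57.55+32.02)/2 × 3 = 134.355
  [4.5→10.5]: (32.02+4.28)/2 × 6 = 108.9
  [10.5→13.5]: (4.28+1.51)/2 × 3 = 8.685
  [13.5→14]: (1.51+1.27)/2 × 0.5 = 0.695
  Sum = 295.7975 mg/L·h
Tail: C_last/k_e = 1.27/0.347 = 3.660
AUC_0→∞ (oral suspension) = 295.7975 + 3.660 = 299.4575 mg/L·h
F = (AUC_ev/D_ev)/(AUC_iv/D_iv) = (299.4575/250)/(534/100) = 1.19783/5.34 = 0.2243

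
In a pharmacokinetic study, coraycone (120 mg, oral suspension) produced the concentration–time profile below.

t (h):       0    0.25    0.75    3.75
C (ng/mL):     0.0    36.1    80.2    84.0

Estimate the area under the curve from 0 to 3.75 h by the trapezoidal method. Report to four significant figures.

Trapezoidal AUC_0→3.75:
  [0→0.25]: (0.0+36.1)/2 × 0.25 = 4.5125
  [0.25→0.75]: (36.1+80.2)/2 × 0.5 = 29.075
  [0.75→3.75]: (80.2+84.0)/2 × 3 = 246.3
  Sum = 279.8875 ng/mL·h

AUC = 279.9 ng/mL·h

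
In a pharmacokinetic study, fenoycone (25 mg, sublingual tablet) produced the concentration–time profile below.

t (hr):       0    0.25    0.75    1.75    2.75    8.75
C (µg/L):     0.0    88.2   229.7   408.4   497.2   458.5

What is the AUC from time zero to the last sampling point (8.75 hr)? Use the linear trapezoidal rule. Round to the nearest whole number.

Trapezoidal AUC_0→8.75:
  [0→0.25]: (0.0+88.2)/2 × 0.25 = 11.025
  [0.25→0.75]: (88.2+229.7)/2 × 0.5 = 79.475
  [0.75→1.75]: (229.7+408.4)/2 × 1 = 319.05
  [1.75→2.75]: (408.4+497.2)/2 × 1 = 452.8
  [2.75→8.75]: (497.2+458.5)/2 × 6 = 2867.1
  Sum = 3729.45 µg/L·hr

AUC = 3729 µg/L·hr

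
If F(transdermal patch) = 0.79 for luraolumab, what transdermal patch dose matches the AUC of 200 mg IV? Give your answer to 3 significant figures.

D_transdermal = 253 mg

For equal systemic exposure: F × D_ev = D_iv
D_ev = D_iv / F = 200 / 0.79 = 253.165 mg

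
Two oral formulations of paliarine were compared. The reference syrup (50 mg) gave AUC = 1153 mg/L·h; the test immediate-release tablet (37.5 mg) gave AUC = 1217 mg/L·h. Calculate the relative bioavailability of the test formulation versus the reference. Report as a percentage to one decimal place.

F_rel = 140.7%

F_rel = (AUC_test/D_test) / (AUC_ref/D_ref)
      = (1217/37.5) / (1153/50)
      = 32.4533 / 23.06 = 1.4073 = 140.73%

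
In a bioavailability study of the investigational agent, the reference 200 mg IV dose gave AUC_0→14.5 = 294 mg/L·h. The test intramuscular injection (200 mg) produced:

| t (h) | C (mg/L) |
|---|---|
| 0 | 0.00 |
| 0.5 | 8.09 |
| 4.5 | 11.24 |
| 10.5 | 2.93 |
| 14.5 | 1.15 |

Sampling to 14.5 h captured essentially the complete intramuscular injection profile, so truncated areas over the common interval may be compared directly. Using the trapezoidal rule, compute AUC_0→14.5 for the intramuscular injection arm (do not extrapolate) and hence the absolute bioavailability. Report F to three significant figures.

Trapezoidal AUC_0→14.5 (intramuscular injection):
  [0→0.5]: (0.00+8.09)/2 × 0.5 = 2.0225
  [0.5→4.5]: (8.09+11.24)/2 × 4 = 38.66
  [4.5→10.5]: (11.24+2.93)/2 × 6 = 42.51
  [10.5→14.5]: (2.93+1.15)/2 × 4 = 8.16
  Sum = 91.3525 mg/L·h
F = (AUC_ev/D_ev)/(AUC_iv/D_iv) = (91.3525/200)/(294/200) = 0.4567625/1.47 = 0.3107

F = 0.311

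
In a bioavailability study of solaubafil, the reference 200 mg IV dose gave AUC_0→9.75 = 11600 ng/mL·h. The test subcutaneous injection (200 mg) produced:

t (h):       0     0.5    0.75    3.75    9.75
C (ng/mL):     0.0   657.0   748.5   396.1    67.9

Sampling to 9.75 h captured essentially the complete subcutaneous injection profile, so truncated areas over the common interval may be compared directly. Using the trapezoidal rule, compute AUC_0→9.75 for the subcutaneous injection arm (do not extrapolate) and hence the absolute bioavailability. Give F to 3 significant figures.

Trapezoidal AUC_0→9.75 (subcutaneous injection):
  [0→0.5]: (0.0+657.0)/2 × 0.5 = 164.25
  [0.5→0.75]: (657.0+748.5)/2 × 0.25 = 175.6875
  [0.75→3.75]: (748.5+396.1)/2 × 3 = 1716.9
  [3.75→9.75]: (396.1+67.9)/2 × 6 = 1392.0
  Sum = 3448.8375 ng/mL·h
F = (AUC_ev/D_ev)/(AUC_iv/D_iv) = (3448.8375/200)/(11600/200) = 17.2442/58 = 0.2973

F = 0.297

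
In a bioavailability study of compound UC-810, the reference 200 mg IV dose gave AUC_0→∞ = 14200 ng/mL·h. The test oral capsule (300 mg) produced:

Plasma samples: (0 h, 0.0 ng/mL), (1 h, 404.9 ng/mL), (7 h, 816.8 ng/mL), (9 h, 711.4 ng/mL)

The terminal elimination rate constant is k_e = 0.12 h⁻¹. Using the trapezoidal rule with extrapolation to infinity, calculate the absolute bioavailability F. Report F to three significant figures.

Trapezoidal AUC_0→9 (oral capsule):
  [0→1]: (0.0+404.9)/2 × 1 = 202.45
  [1→7]: (404.9+816.8)/2 × 6 = 3665.1
  [7→9]: (816.8+711.4)/2 × 2 = 1528.2
  Sum = 5395.75 ng/mL·h
Tail: C_last/k_e = 711.4/0.12 = 5928.333
AUC_0→∞ (oral capsule) = 5395.75 + 5928.333 = 11324.083 ng/mL·h
F = (AUC_ev/D_ev)/(AUC_iv/D_iv) = (11324.083/300)/(14200/200) = 37.7469/71 = 0.5316

F = 0.532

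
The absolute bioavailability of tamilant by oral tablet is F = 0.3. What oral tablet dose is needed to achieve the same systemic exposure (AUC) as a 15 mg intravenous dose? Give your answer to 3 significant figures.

For equal systemic exposure: F × D_ev = D_iv
D_ev = D_iv / F = 15 / 0.3 = 50 mg

D_oral = 50.0 mg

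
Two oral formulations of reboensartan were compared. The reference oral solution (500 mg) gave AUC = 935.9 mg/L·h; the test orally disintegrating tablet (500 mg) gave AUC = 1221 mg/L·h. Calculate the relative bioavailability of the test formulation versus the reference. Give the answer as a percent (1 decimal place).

F_rel = (AUC_test/D_test) / (AUC_ref/D_ref)
      = (1221/500) / (935.9/500)
      = 2.442 / 1.8718 = 1.3046 = 130.46%

F_rel = 130.5%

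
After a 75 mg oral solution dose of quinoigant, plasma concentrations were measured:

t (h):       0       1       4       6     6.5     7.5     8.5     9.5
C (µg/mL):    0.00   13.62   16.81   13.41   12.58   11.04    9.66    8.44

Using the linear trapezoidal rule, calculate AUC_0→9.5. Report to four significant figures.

AUC = 120.4 µg/mL·h

Trapezoidal AUC_0→9.5:
  [0→1]: (0.00+13.62)/2 × 1 = 6.81
  [1→4]: (13.62+16.81)/2 × 3 = 45.645
  [4→6]: (16.81+13.41)/2 × 2 = 30.22
  [6→6.5]: (13.41+12.58)/2 × 0.5 = 6.4975
  [6.5→7.5]: (12.58+11.04)/2 × 1 = 11.81
  [7.5→8.5]: (11.04+9.66)/2 × 1 = 10.35
  [8.5→9.5]: (9.66+8.44)/2 × 1 = 9.05
  Sum = 120.3825 µg/mL·h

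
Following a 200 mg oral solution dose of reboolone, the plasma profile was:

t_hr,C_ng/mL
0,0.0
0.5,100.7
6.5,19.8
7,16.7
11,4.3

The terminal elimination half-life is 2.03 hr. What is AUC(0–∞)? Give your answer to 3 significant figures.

AUC = 450 ng/mL·hr

Trapezoidal AUC_0→11:
  [0→0.5]: (0.0+100.7)/2 × 0.5 = 25.175
  [0.5→6.5]: (100.7+19.8)/2 × 6 = 361.5
  [6.5→7]: (19.8+16.7)/2 × 0.5 = 9.125
  [7→11]: (16.7+4.3)/2 × 4 = 42.0
  Sum = 437.8 ng/mL·hr
k_e = ln2 / t½ = 0.693147 / 2.03 = 0.3415 hr^-1
Extrapolated tail: C_last / k_e = 4.3 / 0.3415 = 12.592
AUC_0→∞ = 437.8 + 12.592 = 450.392 ng/mL·hr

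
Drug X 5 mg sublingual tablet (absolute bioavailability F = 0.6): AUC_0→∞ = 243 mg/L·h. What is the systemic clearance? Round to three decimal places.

CL = 0.012 L/h

CL = F × Dose / AUC_0→∞
   = 0.6 × 5 / 243 = 0.0123457 L/h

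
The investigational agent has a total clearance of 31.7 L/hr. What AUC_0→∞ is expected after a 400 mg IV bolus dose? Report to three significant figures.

AUC = 12.6 mg/L·hr

AUC_0→∞ = Dose_iv / CL
        = 400 / 31.7 = 12.6183 mg/L·hr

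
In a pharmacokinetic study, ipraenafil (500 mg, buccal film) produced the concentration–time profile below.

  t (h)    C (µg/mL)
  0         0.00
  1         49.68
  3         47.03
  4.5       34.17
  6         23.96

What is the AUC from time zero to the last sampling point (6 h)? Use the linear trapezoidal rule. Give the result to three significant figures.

Trapezoidal AUC_0→6:
  [0→1]: (0.00+49.68)/2 × 1 = 24.84
  [1→3]: (49.68+47.03)/2 × 2 = 96.71
  [3→4.5]: (47.03+34.17)/2 × 1.5 = 60.9
  [4.5→6]: (34.17+23.96)/2 × 1.5 = 43.5975
  Sum = 226.0475 µg/mL·h

AUC = 226 µg/mL·h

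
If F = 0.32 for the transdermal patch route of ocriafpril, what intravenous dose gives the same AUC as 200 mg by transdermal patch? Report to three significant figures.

D_iv = 64.0 mg

Systemic exposure from an extravascular dose = F × D_ev, so the equivalent IV dose is F × D_ev.
D_iv = F × D_ev = 0.32 × 200 = 64 mg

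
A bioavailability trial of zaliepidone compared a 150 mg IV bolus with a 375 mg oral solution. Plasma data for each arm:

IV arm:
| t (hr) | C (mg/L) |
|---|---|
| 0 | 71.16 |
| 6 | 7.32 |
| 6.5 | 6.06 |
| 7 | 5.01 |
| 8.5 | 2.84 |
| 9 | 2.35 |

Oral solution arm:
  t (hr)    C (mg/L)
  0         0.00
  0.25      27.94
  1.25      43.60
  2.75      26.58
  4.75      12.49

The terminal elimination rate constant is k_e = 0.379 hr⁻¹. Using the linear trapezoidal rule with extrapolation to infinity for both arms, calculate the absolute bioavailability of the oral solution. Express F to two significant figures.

Trapezoidal AUC_0→9 (IV):
  [0→6]: (71.16+7.32)/2 × 6 = 235.44
  [6→6.5]: (7.32+6.06)/2 × 0.5 = 3.345
  [6.5→7]: (6.06+5.01)/2 × 0.5 = 2.7675
  [7→8.5]: (5.01+2.84)/2 × 1.5 = 5.8875
  [8.5→9]: (2.84+2.35)/2 × 0.5 = 1.2975
  Sum = 248.7375 mg/L·hr
IV tail: 2.35/0.379 = 6.201; AUC_iv,0→∞ = 248.7375 + 6.201 = 254.9385 mg/L·hr
Trapezoidal AUC_0→4.75 (oral solution):
  [0→0.25]: (0.00+27.94)/2 × 0.25 = 3.4925
  [0.25→1.25]: (27.94+43.60)/2 × 1 = 35.77
  [1.25→2.75]: (43.60+26.58)/2 × 1.5 = 52.635
  [2.75→4.75]: (26.58+12.49)/2 × 2 = 39.07
  Sum = 130.9675 mg/L·hr
oral solution tail: 12.49/0.379 = 32.955; AUC_ev,0→∞ = 130.9675 + 32.955 = 163.9225 mg/L·hr
F = (AUC_ev/D_ev)/(AUC_iv/D_iv) = (163.9225/375)/(254.9385/150) = 0.437127/1.69959 = 0.2572

F = 0.26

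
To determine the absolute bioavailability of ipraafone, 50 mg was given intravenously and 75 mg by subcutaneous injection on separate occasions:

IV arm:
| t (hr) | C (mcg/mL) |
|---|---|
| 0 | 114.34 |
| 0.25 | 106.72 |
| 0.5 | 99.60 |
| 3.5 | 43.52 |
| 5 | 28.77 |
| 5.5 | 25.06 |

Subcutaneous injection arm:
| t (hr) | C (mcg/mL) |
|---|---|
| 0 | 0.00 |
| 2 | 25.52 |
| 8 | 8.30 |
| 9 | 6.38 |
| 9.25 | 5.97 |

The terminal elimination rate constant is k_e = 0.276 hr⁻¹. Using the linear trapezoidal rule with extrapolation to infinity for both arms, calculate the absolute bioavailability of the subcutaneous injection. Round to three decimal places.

Trapezoidal AUC_0→5.5 (IV):
  [0→0.25]: (114.34+106.72)/2 × 0.25 = 27.6325
  [0.25→0.5]: (106.72+99.60)/2 × 0.25 = 25.79
  [0.5→3.5]: (99.60+43.52)/2 × 3 = 214.68
  [3.5→5]: (43.52+28.77)/2 × 1.5 = 54.2175
  [5→5.5]: (28.77+25.06)/2 × 0.5 = 13.4575
  Sum = 335.7775 mcg/mL·hr
IV tail: 25.06/0.276 = 90.797; AUC_iv,0→∞ = 335.7775 + 90.797 = 426.5745 mcg/mL·hr
Trapezoidal AUC_0→9.25 (subcutaneous injection):
  [0→2]: (0.00+25.52)/2 × 2 = 25.52
  [2→8]: (25.52+8.30)/2 × 6 = 101.46
  [8→9]: (8.30+6.38)/2 × 1 = 7.34
  [9→9.25]: (6.38+5.97)/2 × 0.25 = 1.54375
  Sum = 135.86375 mcg/mL·hr
subcutaneous injection tail: 5.97/0.276 = 21.630; AUC_ev,0→∞ = 135.86375 + 21.630 = 157.49375 mcg/mL·hr
F = (AUC_ev/D_ev)/(AUC_iv/D_iv) = (157.49375/75)/(426.5745/50) = 2.09992/8.53149 = 0.2461

F = 0.246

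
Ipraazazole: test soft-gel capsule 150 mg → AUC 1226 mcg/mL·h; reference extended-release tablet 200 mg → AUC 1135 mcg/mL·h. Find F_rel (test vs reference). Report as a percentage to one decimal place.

F_rel = 144.0%

F_rel = (AUC_test/D_test) / (AUC_ref/D_ref)
      = (1226/150) / (1135/200)
      = 8.17333 / 5.675 = 1.4402 = 144.02%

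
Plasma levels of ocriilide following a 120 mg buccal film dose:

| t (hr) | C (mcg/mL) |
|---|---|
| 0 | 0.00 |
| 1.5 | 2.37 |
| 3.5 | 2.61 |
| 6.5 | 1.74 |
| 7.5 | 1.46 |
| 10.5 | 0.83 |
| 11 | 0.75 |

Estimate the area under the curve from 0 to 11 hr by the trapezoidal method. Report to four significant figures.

Trapezoidal AUC_0→11:
  [0→1.5]: (0.00+2.37)/2 × 1.5 = 1.7775
  [1.5→3.5]: (2.37+2.61)/2 × 2 = 4.98
  [3.5→6.5]: (2.61+1.74)/2 × 3 = 6.525
  [6.5→7.5]: (1.74+1.46)/2 × 1 = 1.6
  [7.5→10.5]: (1.46+0.83)/2 × 3 = 3.435
  [10.5→11]: (0.83+0.75)/2 × 0.5 = 0.395
  Sum = 18.7125 mcg/mL·hr

AUC = 18.71 mcg/mL·hr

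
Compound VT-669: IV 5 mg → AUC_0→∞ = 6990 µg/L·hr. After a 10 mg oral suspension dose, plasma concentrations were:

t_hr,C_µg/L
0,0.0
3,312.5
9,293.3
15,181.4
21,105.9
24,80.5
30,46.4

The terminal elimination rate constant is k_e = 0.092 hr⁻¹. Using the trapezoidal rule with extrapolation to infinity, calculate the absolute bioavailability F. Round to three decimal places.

F = 0.410

Trapezoidal AUC_0→30 (oral suspension):
  [0→3]: (0.0+312.5)/2 × 3 = 468.75
  [3→9]: (312.5+293.3)/2 × 6 = 1817.4
  [9→15]: (293.3+181.4)/2 × 6 = 1424.1
  [15→21]: (181.4+105.9)/2 × 6 = 861.9
  [21→24]: (105.9+80.5)/2 × 3 = 279.6
  [24→30]: (80.5+46.4)/2 × 6 = 380.7
  Sum = 5232.45 µg/L·hr
Tail: C_last/k_e = 46.4/0.092 = 504.348
AUC_0→∞ (oral suspension) = 5232.45 + 504.348 = 5736.798 µg/L·hr
F = (AUC_ev/D_ev)/(AUC_iv/D_iv) = (5736.798/10)/(6990/5) = 573.6798/1398 = 0.4104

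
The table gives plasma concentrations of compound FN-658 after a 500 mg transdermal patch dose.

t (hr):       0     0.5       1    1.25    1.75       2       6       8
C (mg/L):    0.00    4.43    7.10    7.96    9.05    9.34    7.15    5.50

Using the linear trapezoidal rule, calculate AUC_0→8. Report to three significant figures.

AUC = 58.1 mg/L·hr

Trapezoidal AUC_0→8:
  [0→0.5]: (0.00+4.43)/2 × 0.5 = 1.1075
  [0.5→1]: (4.43+7.10)/2 × 0.5 = 2.8825
  [1→1.25]: (7.10+7.96)/2 × 0.25 = 1.8825
  [1.25→1.75]: (7.96+9.05)/2 × 0.5 = 4.2525
  [1.75→2]: (9.05+9.34)/2 × 0.25 = 2.29875
  [2→6]: (9.34+7.15)/2 × 4 = 32.98
  [6→8]: (7.15+5.50)/2 × 2 = 12.65
  Sum = 58.05375 mg/L·hr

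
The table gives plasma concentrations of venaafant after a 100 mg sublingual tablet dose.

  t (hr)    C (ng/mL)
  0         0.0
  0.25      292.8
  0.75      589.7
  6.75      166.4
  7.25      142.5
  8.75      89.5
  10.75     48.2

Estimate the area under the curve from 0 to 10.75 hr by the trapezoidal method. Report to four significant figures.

Trapezoidal AUC_0→10.75:
  [0→0.25]: (0.0+292.8)/2 × 0.25 = 36.6
  [0.25→0.75]: (292.8+589.7)/2 × 0.5 = 220.625
  [0.75→6.75]: (589.7+166.4)/2 × 6 = 2268.3
  [6.75→7.25]: (166.4+142.5)/2 × 0.5 = 77.225
  [7.25→8.75]: (142.5+89.5)/2 × 1.5 = 174.0
  [8.75→10.75]: (89.5+48.2)/2 × 2 = 137.7
  Sum = 2914.45 ng/mL·hr

AUC = 2914 ng/mL·hr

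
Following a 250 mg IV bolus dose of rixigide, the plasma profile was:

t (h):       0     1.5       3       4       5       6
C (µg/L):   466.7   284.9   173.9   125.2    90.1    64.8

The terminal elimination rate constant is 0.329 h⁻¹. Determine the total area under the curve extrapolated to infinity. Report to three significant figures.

Trapezoidal AUC_0→6:
  [0→1.5]: (466.7+284.9)/2 × 1.5 = 563.7
  [1.5→3]: (284.9+173.9)/2 × 1.5 = 344.1
  [3→4]: (173.9+125.2)/2 × 1 = 149.55
  [4→5]: (125.2+90.1)/2 × 1 = 107.65
  [5→6]: (90.1+64.8)/2 × 1 = 77.45
  Sum = 1242.45 µg/L·h
Extrapolated tail: C_last / k_e = 64.8 / 0.329 = 196.960
AUC_0→∞ = 1242.45 + 196.960 = 1439.41 µg/L·h

AUC = 1440 µg/L·h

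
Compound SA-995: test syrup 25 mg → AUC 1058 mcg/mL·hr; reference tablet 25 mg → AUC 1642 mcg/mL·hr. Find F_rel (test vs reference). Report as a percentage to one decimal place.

F_rel = (AUC_test/D_test) / (AUC_ref/D_ref)
      = (1058/25) / (1642/25)
      = 42.32 / 65.68 = 0.6443 = 64.43%

F_rel = 64.4%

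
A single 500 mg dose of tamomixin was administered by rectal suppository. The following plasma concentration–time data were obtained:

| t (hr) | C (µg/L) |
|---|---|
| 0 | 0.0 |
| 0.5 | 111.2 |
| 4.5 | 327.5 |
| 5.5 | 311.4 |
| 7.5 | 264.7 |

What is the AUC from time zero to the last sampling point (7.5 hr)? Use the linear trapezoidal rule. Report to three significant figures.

AUC = 1800 µg/L·hr

Trapezoidal AUC_0→7.5:
  [0→0.5]: (0.0+111.2)/2 × 0.5 = 27.8
  [0.5→4.5]: (111.2+327.5)/2 × 4 = 877.4
  [4.5→5.5]: (327.5+311.4)/2 × 1 = 319.45
  [5.5→7.5]: (311.4+264.7)/2 × 2 = 576.1
  Sum = 1800.75 µg/L·hr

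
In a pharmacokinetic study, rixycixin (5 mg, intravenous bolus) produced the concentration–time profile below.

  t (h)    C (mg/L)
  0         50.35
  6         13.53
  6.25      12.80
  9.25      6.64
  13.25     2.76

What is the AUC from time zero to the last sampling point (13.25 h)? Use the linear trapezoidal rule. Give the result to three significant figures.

Trapezoidal AUC_0→13.25:
  [0→6]: (50.35+13.53)/2 × 6 = 191.64
  [6→6.25]: (13.53+12.80)/2 × 0.25 = 3.29125
  [6.25→9.25]: (12.80+6.64)/2 × 3 = 29.16
  [9.25→13.25]: (6.64+2.76)/2 × 4 = 18.8
  Sum = 242.89125 mg/L·h

AUC = 243 mg/L·h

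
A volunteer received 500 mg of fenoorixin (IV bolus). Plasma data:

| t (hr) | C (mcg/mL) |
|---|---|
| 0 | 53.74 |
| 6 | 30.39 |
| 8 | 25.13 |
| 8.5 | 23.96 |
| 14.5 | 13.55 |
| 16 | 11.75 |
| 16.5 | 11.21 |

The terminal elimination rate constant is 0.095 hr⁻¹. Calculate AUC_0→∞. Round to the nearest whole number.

AUC = 575 mcg/mL·hr

Trapezoidal AUC_0→16.5:
  [0→6]: (53.74+30.39)/2 × 6 = 252.39
  [6→8]: (30.39+25.13)/2 × 2 = 55.52
  [8→8.5]: (25.13+23.96)/2 × 0.5 = 12.2725
  [8.5→14.5]: (23.96+13.55)/2 × 6 = 112.53
  [14.5→16]: (13.55+11.75)/2 × 1.5 = 18.975
  [16→16.5]: (11.75+11.21)/2 × 0.5 = 5.74
  Sum = 457.4275 mcg/mL·hr
Extrapolated tail: C_last / k_e = 11.21 / 0.095 = 118.000
AUC_0→∞ = 457.4275 + 118.000 = 575.4275 mcg/mL·hr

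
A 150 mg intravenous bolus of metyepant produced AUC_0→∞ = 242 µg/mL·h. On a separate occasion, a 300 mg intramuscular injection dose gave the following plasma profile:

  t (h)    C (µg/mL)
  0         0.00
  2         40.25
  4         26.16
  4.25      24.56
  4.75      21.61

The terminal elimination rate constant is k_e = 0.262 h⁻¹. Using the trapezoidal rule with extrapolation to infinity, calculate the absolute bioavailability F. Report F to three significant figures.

F = 0.428

Trapezoidal AUC_0→4.75 (intramuscular injection):
  [0→2]: (0.00+40.25)/2 × 2 = 40.25
  [2→4]: (40.25+26.16)/2 × 2 = 66.41
  [4→4.25]: (26.16+24.56)/2 × 0.25 = 6.34
  [4.25→4.75]: (24.56+21.61)/2 × 0.5 = 11.5425
  Sum = 124.5425 µg/mL·h
Tail: C_last/k_e = 21.61/0.262 = 82.481
AUC_0→∞ (intramuscular injection) = 124.5425 + 82.481 = 207.0235 µg/mL·h
F = (AUC_ev/D_ev)/(AUC_iv/D_iv) = (207.0235/300)/(242/150) = 0.690078/1.61333 = 0.4277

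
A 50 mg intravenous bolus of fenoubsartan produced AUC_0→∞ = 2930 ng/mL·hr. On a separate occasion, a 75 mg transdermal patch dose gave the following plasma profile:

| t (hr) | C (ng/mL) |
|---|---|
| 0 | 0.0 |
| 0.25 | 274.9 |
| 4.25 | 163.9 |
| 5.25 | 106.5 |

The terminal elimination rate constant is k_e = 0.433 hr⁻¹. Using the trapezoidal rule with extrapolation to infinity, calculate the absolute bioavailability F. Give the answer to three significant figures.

Trapezoidal AUC_0→5.25 (transdermal patch):
  [0→0.25]: (0.0+274.9)/2 × 0.25 = 34.3625
  [0.25→4.25]: (274.9+163.9)/2 × 4 = 877.6
  [4.25→5.25]: (163.9+106.5)/2 × 1 = 135.2
  Sum = 1047.1625 ng/mL·hr
Tail: C_last/k_e = 106.5/0.433 = 245.958
AUC_0→∞ (transdermal patch) = 1047.1625 + 245.958 = 1293.1205 ng/mL·hr
F = (AUC_ev/D_ev)/(AUC_iv/D_iv) = (1293.1205/75)/(2930/50) = 17.2416/58.6 = 0.2942

F = 0.294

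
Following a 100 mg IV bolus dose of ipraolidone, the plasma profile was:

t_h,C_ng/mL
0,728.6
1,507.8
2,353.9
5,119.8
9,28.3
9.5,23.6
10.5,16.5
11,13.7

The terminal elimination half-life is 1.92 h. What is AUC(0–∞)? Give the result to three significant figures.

Trapezoidal AUC_0→11:
  [0→1]: (728.6+507.8)/2 × 1 = 618.2
  [1→2]: (507.8+353.9)/2 × 1 = 430.85
  [2→5]: (353.9+119.8)/2 × 3 = 710.55
  [5→9]: (119.8+28.3)/2 × 4 = 296.2
  [9→9.5]: (28.3+23.6)/2 × 0.5 = 12.975
  [9.5→10.5]: (23.6+16.5)/2 × 1 = 20.05
  [10.5→11]: (16.5+13.7)/2 × 0.5 = 7.55
  Sum = 2096.375 ng/mL·h
k_e = ln2 / t½ = 0.693147 / 1.92 = 0.3610 h^-1
Extrapolated tail: C_last / k_e = 13.7 / 0.361 = 37.950
AUC_0→∞ = 2096.375 + 37.950 = 2134.325 ng/mL·h

AUC = 2130 ng/mL·h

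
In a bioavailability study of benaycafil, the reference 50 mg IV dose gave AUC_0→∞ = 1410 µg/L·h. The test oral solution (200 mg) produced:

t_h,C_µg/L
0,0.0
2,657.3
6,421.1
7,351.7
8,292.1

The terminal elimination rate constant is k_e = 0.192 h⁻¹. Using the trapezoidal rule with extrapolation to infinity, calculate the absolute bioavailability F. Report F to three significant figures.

F = 0.894

Trapezoidal AUC_0→8 (oral solution):
  [0→2]: (0.0+657.3)/2 × 2 = 657.3
  [2→6]: (657.3+421.1)/2 × 4 = 2156.8
  [6→7]: (421.1+351.7)/2 × 1 = 386.4
  [7→8]: (351.7+292.1)/2 × 1 = 321.9
  Sum = 3522.4 µg/L·h
Tail: C_last/k_e = 292.1/0.192 = 1521.354
AUC_0→∞ (oral solution) = 3522.4 + 1521.354 = 5043.754 µg/L·h
F = (AUC_ev/D_ev)/(AUC_iv/D_iv) = (5043.754/200)/(1410/50) = 25.21877/28.2 = 0.8943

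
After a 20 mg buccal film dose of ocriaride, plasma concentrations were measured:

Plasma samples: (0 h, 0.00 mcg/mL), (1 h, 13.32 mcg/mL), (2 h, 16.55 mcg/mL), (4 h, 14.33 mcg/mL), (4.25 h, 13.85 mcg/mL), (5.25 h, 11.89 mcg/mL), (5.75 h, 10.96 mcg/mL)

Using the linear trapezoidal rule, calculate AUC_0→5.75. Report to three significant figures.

AUC = 74.6 mcg/mL·h

Trapezoidal AUC_0→5.75:
  [0→1]: (0.00+13.32)/2 × 1 = 6.66
  [1→2]: (13.32+16.55)/2 × 1 = 14.935
  [2→4]: (16.55+14.33)/2 × 2 = 30.88
  [4→4.25]: (14.33+13.85)/2 × 0.25 = 3.5225
  [4.25→5.25]: (13.85+11.89)/2 × 1 = 12.87
  [5.25→5.75]: (11.89+10.96)/2 × 0.5 = 5.7125
  Sum = 74.58 mcg/mL·h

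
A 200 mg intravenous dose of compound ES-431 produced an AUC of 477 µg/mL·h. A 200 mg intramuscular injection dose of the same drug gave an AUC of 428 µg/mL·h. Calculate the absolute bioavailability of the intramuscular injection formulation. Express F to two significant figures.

F = (AUC_ev / D_ev) / (AUC_iv / D_iv)
  = (428/200) / (477/200)
  = 2.14 / 2.385 = 0.8973

F = 0.90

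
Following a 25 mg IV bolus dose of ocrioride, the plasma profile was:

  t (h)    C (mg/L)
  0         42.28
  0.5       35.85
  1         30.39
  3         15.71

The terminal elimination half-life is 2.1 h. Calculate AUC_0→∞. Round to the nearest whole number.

AUC = 130 mg/L·h

Trapezoidal AUC_0→3:
  [0→0.5]: (42.28+35.85)/2 × 0.5 = 19.5325
  [0.5→1]: (35.85+30.39)/2 × 0.5 = 16.56
  [1→3]: (30.39+15.71)/2 × 2 = 46.1
  Sum = 82.1925 mg/L·h
k_e = ln2 / t½ = 0.693147 / 2.1 = 0.3301 h^-1
Extrapolated tail: C_last / k_e = 15.71 / 0.3301 = 47.592
AUC_0→∞ = 82.1925 + 47.592 = 129.7845 mg/L·h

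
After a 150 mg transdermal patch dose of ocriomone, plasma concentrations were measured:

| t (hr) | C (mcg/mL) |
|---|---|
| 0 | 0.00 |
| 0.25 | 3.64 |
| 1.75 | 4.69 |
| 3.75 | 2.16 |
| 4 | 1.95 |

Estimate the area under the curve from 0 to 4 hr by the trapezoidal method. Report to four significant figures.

AUC = 14.07 mcg/mL·hr

Trapezoidal AUC_0→4:
  [0→0.25]: (0.00+3.64)/2 × 0.25 = 0.455
  [0.25→1.75]: (3.64+4.69)/2 × 1.5 = 6.2475
  [1.75→3.75]: (4.69+2.16)/2 × 2 = 6.85
  [3.75→4]: (2.16+1.95)/2 × 0.25 = 0.51375
  Sum = 14.06625 mcg/mL·hr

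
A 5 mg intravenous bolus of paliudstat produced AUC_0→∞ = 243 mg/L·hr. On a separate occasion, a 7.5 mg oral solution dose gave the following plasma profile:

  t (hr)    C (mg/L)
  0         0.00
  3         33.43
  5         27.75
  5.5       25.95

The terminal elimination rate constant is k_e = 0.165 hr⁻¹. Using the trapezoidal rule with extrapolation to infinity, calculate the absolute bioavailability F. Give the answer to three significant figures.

Trapezoidal AUC_0→5.5 (oral solution):
  [0→3]: (0.00+33.43)/2 × 3 = 50.145
  [3→5]: (33.43+27.75)/2 × 2 = 61.18
  [5→5.5]: (27.75+25.95)/2 × 0.5 = 13.425
  Sum = 124.75 mg/L·hr
Tail: C_last/k_e = 25.95/0.165 = 157.273
AUC_0→∞ (oral solution) = 124.75 + 157.273 = 282.023 mg/L·hr
F = (AUC_ev/D_ev)/(AUC_iv/D_iv) = (282.023/7.5)/(243/5) = 37.6031/48.6 = 0.7737

F = 0.774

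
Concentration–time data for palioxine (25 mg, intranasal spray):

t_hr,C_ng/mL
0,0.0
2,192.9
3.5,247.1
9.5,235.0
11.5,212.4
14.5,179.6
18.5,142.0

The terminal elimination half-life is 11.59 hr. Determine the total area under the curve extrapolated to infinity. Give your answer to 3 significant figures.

Trapezoidal AUC_0→18.5:
  [0→2]: (0.0+192.9)/2 × 2 = 192.9
  [2→3.5]: (192.9+247.1)/2 × 1.5 = 330.0
  [3.5→9.5]: (247.1+235.0)/2 × 6 = 1446.3
  [9.5→11.5]: (235.0+212.4)/2 × 2 = 447.4
  [11.5→14.5]: (212.4+179.6)/2 × 3 = 588.0
  [14.5→18.5]: (179.6+142.0)/2 × 4 = 643.2
  Sum = 3647.8 ng/mL·hr
k_e = ln2 / t½ = 0.693147 / 11.59 = 0.0598 hr^-1
Extrapolated tail: C_last / k_e = 142.0 / 0.0598 = 2374.582
AUC_0→∞ = 3647.8 + 2374.582 = 6022.382 ng/mL·hr

AUC = 6020 ng/mL·hr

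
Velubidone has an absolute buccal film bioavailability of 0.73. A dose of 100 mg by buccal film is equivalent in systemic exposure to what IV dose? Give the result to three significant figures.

D_iv = 73.0 mg

Systemic exposure from an extravascular dose = F × D_ev, so the equivalent IV dose is F × D_ev.
D_iv = F × D_ev = 0.73 × 100 = 73 mg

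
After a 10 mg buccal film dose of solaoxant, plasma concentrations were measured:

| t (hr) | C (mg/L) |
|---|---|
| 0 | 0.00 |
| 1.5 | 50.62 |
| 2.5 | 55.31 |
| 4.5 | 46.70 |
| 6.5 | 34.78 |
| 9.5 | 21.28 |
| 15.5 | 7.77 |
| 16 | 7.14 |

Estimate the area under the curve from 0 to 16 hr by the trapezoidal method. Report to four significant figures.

Trapezoidal AUC_0→16:
  [0→1.5]: (0.00+50.62)/2 × 1.5 = 37.965
  [1.5→2.5]: (50.62+55.31)/2 × 1 = 52.965
  [2.5→4.5]: (55.31+46.70)/2 × 2 = 102.01
  [4.5→6.5]: (46.70+34.78)/2 × 2 = 81.48
  [6.5→9.5]: (34.78+21.28)/2 × 3 = 84.09
  [9.5→15.5]: (21.28+7.77)/2 × 6 = 87.15
  [15.5→16]: (7.77+7.14)/2 × 0.5 = 3.7275
  Sum = 449.3875 mg/L·hr

AUC = 449.4 mg/L·hr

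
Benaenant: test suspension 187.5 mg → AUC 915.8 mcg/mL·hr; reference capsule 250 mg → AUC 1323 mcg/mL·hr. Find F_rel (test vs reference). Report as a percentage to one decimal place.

F_rel = 92.3%

F_rel = (AUC_test/D_test) / (AUC_ref/D_ref)
      = (915.8/187.5) / (1323/250)
      = 4.88427 / 5.292 = 0.9230 = 92.30%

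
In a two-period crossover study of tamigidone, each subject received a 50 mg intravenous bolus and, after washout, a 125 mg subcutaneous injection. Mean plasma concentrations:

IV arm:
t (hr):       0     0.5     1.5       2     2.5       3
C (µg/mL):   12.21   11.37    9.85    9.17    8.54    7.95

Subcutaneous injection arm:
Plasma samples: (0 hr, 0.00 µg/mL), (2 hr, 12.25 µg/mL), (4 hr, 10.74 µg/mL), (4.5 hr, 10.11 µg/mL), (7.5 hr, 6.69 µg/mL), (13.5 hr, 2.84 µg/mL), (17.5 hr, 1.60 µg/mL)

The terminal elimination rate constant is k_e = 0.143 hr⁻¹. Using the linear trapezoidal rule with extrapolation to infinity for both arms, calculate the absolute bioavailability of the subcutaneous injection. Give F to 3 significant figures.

Trapezoidal AUC_0→3 (IV):
  [0→0.5]: (12.21+11.37)/2 × 0.5 = 5.895
  [0.5→1.5]: (11.37+9.85)/2 × 1 = 10.61
  [1.5→2]: (9.85+9.17)/2 × 0.5 = 4.755
  [2→2.5]: (9.17+8.54)/2 × 0.5 = 4.4275
  [2.5→3]: (8.54+7.95)/2 × 0.5 = 4.1225
  Sum = 29.81 µg/mL·hr
IV tail: 7.95/0.143 = 55.594; AUC_iv,0→∞ = 29.81 + 55.594 = 85.404 µg/mL·hr
Trapezoidal AUC_0→17.5 (subcutaneous injection):
  [0→2]: (0.00+12.25)/2 × 2 = 12.25
  [2→4]: (12.25+10.74)/2 × 2 = 22.99
  [4→4.5]: (10.74+10.11)/2 × 0.5 = 5.2125
  [4.5→7.5]: (10.11+6.69)/2 × 3 = 25.2
  [7.5→13.5]: (6.69+2.84)/2 × 6 = 28.59
  [13.5→17.5]: (2.84+1.60)/2 × 4 = 8.88
  Sum = 103.1225 µg/mL·hr
subcutaneous injection tail: 1.60/0.143 = 11.189; AUC_ev,0→∞ = 103.1225 + 11.189 = 114.3115 µg/mL·hr
F = (AUC_ev/D_ev)/(AUC_iv/D_iv) = (114.3115/125)/(85.404/50) = 0.914492/1.70808 = 0.5354

F = 0.535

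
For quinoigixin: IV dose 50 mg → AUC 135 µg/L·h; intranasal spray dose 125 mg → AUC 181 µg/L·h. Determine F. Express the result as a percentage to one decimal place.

F = (AUC_ev / D_ev) / (AUC_iv / D_iv)
  = (181/125) / (135/50)
  = 1.448 / 2.7 = 0.5363
  = 53.63%

F = 53.6%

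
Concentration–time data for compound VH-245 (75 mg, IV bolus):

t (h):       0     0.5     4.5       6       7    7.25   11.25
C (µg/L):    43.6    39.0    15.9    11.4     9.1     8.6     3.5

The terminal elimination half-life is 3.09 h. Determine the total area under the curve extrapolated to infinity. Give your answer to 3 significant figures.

AUC = 203 µg/L·h

Trapezoidal AUC_0→11.25:
  [0→0.5]: (43.6+39.0)/2 × 0.5 = 20.65
  [0.5→4.5]: (39.0+15.9)/2 × 4 = 109.8
  [4.5→6]: (15.9+11.4)/2 × 1.5 = 20.475
  [6→7]: (11.4+9.1)/2 × 1 = 10.25
  [7→7.25]: (9.1+8.6)/2 × 0.25 = 2.2125
  [7.25→11.25]: (8.6+3.5)/2 × 4 = 24.2
  Sum = 187.5875 µg/L·h
k_e = ln2 / t½ = 0.693147 / 3.09 = 0.2243 h^-1
Extrapolated tail: C_last / k_e = 3.5 / 0.2243 = 15.604
AUC_0→∞ = 187.5875 + 15.604 = 203.1915 µg/L·h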